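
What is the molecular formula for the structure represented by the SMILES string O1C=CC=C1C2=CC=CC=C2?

Heavy atoms from the SMILES: 10 C, 1 O.
Implicit hydrogens by atom environment:
  8 × C (aromatic): 1 H each → 8
  2 × C (aromatic): no H
  1 × O (aromatic): no H
  Total hydrogens = 8.
Molecular formula: C10H8O

C10H8O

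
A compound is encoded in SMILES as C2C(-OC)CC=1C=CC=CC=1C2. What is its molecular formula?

C11H14O

Heavy atoms from the SMILES: 11 C, 1 O.
Implicit hydrogens by atom environment:
  4 × C (aromatic): 1 H each → 4
  3 × C: 2 H each → 6
  2 × C (aromatic): no H
  1 × C: 3 H
  1 × C: 1 H
  1 × O: no H
  Total hydrogens = 14.
Molecular formula: C11H14O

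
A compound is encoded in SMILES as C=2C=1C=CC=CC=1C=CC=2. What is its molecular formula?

C10H8

Heavy atoms from the SMILES: 10 C.
Implicit hydrogens by atom environment:
  8 × C (aromatic): 1 H each → 8
  2 × C (aromatic): no H
  Total hydrogens = 8.
Molecular formula: C10H8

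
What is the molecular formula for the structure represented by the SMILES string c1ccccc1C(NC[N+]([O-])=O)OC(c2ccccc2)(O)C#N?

C16H15N3O4

Heavy atoms from the SMILES: 16 C, 3 N, 4 O.
Implicit hydrogens by atom environment:
  10 × C (aromatic): 1 H each → 10
  2 × C: no H
  2 × C (aromatic): no H
  2 × O: no H
  1 × C: 2 H
  1 × C: 1 H
  1 × N: 1 H
  1 × N (charge +1): no H
  1 × N: no H
  1 × O: 1 H
  1 × O (charge -1): no H
  Total hydrogens = 15.
Molecular formula: C16H15N3O4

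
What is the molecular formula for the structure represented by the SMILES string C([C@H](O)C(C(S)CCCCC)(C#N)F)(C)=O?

Heavy atoms from the SMILES: 11 C, 1 F, 1 N, 2 O, 1 S.
Implicit hydrogens by atom environment:
  4 × C: 2 H each → 8
  3 × C: no H
  2 × C: 3 H each → 6
  2 × C: 1 H each → 2
  1 × F: no H
  1 × N: no H
  1 × O: 1 H
  1 × O: no H
  1 × S: 1 H
  Total hydrogens = 18.
Molecular formula: C11H18FNO2S

C11H18FNO2S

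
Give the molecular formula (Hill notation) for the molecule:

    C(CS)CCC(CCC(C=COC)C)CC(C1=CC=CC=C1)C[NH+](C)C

C23H40NOS+

Heavy atoms from the SMILES: 23 C, 1 N, 1 O, 1 S.
Implicit hydrogens by atom environment:
  8 × C: 2 H each → 16
  5 × C: 1 H each → 5
  5 × C (aromatic): 1 H each → 5
  4 × C: 3 H each → 12
  1 × C (aromatic): no H
  1 × N (charge +1): 1 H
  1 × O: no H
  1 × S: 1 H
  Total hydrogens = 40.
Net charge +1.
Molecular formula: C23H40NOS+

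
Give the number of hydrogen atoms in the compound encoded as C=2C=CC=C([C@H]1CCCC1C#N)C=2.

Hydrogens are implicit in SMILES; fill each atom to its normal valence:
  5 × C (aromatic): 1 H each → 5
  3 × C: 2 H each → 6
  2 × C: 1 H each → 2
  1 × C: no H
  1 × C (aromatic): no H
  1 × N: no H
  Total hydrogens = 13.

13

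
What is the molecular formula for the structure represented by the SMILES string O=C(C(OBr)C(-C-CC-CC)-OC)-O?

Heavy atoms from the SMILES: 1 Br, 9 C, 4 O.
Implicit hydrogens by atom environment:
  4 × C: 2 H each → 8
  3 × O: no H
  2 × C: 3 H each → 6
  2 × C: 1 H each → 2
  1 × Br: no H
  1 × C: no H
  1 × O: 1 H
  Total hydrogens = 17.
Molecular formula: C9H17BrO4

C9H17BrO4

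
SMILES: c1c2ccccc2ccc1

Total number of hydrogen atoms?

8

Hydrogens are implicit in SMILES; fill each atom to its normal valence:
  8 × C (aromatic): 1 H each → 8
  2 × C (aromatic): no H
  Total hydrogens = 8.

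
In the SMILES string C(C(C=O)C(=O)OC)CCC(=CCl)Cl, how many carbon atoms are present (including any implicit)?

9

The symbol for carbon appears 9 times in the SMILES. (Cl is a single chlorine, not C + l.)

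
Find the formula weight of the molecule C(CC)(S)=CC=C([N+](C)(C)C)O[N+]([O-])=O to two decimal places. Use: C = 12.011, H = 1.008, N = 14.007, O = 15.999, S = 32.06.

Molecular formula: C9H17N2O3S+.
M = 9×12.011 + 17×1.008 + 2×14.007 + 3×15.999 + 1×32.06 = 233.31 g/mol.

233.31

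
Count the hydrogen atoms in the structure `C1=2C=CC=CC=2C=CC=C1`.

8

Hydrogens are implicit in SMILES; fill each atom to its normal valence:
  8 × C (aromatic): 1 H each → 8
  2 × C (aromatic): no H
  Total hydrogens = 8.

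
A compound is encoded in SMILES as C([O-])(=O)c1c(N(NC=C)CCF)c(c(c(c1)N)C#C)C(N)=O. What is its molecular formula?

Heavy atoms from the SMILES: 14 C, 1 F, 4 N, 3 O.
Implicit hydrogens by atom environment:
  5 × C (aromatic): no H
  3 × C: 2 H each → 6
  3 × C: no H
  2 × C: 1 H each → 2
  2 × N: 2 H each → 4
  2 × O: no H
  1 × C (aromatic): 1 H
  1 × F: no H
  1 × N: 1 H
  1 × N: no H
  1 × O (charge -1): no H
  Total hydrogens = 14.
Net charge -1.
Molecular formula: C14H14FN4O3-

C14H14FN4O3-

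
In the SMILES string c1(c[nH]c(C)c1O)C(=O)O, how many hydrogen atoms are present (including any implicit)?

7

Hydrogens are implicit in SMILES; fill each atom to its normal valence:
  3 × C (aromatic): no H
  2 × O: 1 H each → 2
  1 × C: 3 H
  1 × C (aromatic): 1 H
  1 × C: no H
  1 × N (aromatic): 1 H
  1 × O: no H
  Total hydrogens = 7.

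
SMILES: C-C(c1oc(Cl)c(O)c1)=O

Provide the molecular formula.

C6H5ClO3

Heavy atoms from the SMILES: 6 C, 1 Cl, 3 O.
Implicit hydrogens by atom environment:
  3 × C (aromatic): no H
  1 × C: 3 H
  1 × C (aromatic): 1 H
  1 × C: no H
  1 × Cl: no H
  1 × O: 1 H
  1 × O (aromatic): no H
  1 × O: no H
  Total hydrogens = 5.
Molecular formula: C6H5ClO3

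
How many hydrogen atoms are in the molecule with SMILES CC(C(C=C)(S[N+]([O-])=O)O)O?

9

Hydrogens are implicit in SMILES; fill each atom to its normal valence:
  2 × C: 1 H each → 2
  2 × O: 1 H each → 2
  1 × C: 3 H
  1 × C: 2 H
  1 × C: no H
  1 × N (charge +1): no H
  1 × O: no H
  1 × O (charge -1): no H
  1 × S: no H
  Total hydrogens = 9.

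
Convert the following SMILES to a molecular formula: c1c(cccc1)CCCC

Heavy atoms from the SMILES: 10 C.
Implicit hydrogens by atom environment:
  5 × C (aromatic): 1 H each → 5
  3 × C: 2 H each → 6
  1 × C: 3 H
  1 × C (aromatic): no H
  Total hydrogens = 14.
Molecular formula: C10H14

C10H14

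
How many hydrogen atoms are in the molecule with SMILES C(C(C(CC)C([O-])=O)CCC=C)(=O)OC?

Hydrogens are implicit in SMILES; fill each atom to its normal valence:
  4 × C: 2 H each → 8
  3 × C: 1 H each → 3
  3 × O: no H
  2 × C: 3 H each → 6
  2 × C: no H
  1 × O (charge -1): no H
  Total hydrogens = 17.

17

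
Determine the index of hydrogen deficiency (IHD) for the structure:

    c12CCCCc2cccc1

5

Molecular formula from the SMILES: C10H12.
DoU = (2C + 2 + N − H − X)/2 = (2·10 + 2 + 0 − 12 − 0)/2 = 10/2 = 5.
(Structurally: 2 ring(s) + 3 π bond(s) = 5.)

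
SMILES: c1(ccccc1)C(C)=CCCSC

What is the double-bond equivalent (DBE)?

5

Molecular formula from the SMILES: C12H16S.
DoU = (2C + 2 + N − H − X)/2 = (2·12 + 2 + 0 − 16 − 0)/2 = 10/2 = 5.
(Structurally: 1 ring(s) + 4 π bond(s) = 5.)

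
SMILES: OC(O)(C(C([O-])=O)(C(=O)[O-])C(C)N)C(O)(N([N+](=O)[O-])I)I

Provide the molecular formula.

Heavy atoms from the SMILES: 7 C, 2 I, 3 N, 9 O.
Implicit hydrogens by atom environment:
  5 × C: no H
  3 × O: 1 H each → 3
  3 × O: no H
  3 × O (charge -1): no H
  2 × I: no H
  1 × C: 3 H
  1 × C: 1 H
  1 × N: 2 H
  1 × N: no H
  1 × N (charge +1): no H
  Total hydrogens = 9.
Net charge -2.
Molecular formula: [C7H9I2N3O9]2-

[C7H9I2N3O9]2-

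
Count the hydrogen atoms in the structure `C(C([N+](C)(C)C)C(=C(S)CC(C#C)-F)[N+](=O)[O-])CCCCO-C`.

Hydrogens are implicit in SMILES; fill each atom to its normal valence:
  6 × C: 2 H each → 12
  4 × C: 3 H each → 12
  3 × C: 1 H each → 3
  3 × C: no H
  2 × N (charge +1): no H
  2 × O: no H
  1 × F: no H
  1 × O (charge -1): no H
  1 × S: 1 H
  Total hydrogens = 28.

28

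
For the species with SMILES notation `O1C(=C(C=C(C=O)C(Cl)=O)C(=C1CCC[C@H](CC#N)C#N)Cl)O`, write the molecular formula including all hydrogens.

C15H12Cl2N2O4

Heavy atoms from the SMILES: 15 C, 2 Cl, 2 N, 4 O.
Implicit hydrogens by atom environment:
  4 × C: 2 H each → 8
  4 × C (aromatic): no H
  4 × C: no H
  3 × C: 1 H each → 3
  2 × Cl: no H
  2 × N: no H
  2 × O: no H
  1 × O: 1 H
  1 × O (aromatic): no H
  Total hydrogens = 12.
Molecular formula: C15H12Cl2N2O4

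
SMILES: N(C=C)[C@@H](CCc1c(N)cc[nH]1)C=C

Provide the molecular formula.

Heavy atoms from the SMILES: 11 C, 3 N.
Implicit hydrogens by atom environment:
  4 × C: 2 H each → 8
  3 × C: 1 H each → 3
  2 × C (aromatic): 1 H each → 2
  2 × C (aromatic): no H
  1 × N: 2 H
  1 × N (aromatic): 1 H
  1 × N: 1 H
  Total hydrogens = 17.
Molecular formula: C11H17N3

C11H17N3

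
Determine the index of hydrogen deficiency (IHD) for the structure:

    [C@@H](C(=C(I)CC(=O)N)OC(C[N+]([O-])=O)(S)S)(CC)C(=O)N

Molecular formula from the SMILES: C10H16IN3O5S2.
DoU = (2C + 2 + N − H − X)/2 = (2·10 + 2 + 3 − 16 − 1)/2 = 8/2 = 4.
(Structurally: 0 ring(s) + 4 π bond(s) = 4.)

4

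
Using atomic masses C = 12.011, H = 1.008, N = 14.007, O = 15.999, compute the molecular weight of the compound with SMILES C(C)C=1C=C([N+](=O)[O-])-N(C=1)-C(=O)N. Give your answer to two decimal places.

183.17

Molecular formula: C7H9N3O3.
M = 7×12.011 + 9×1.008 + 3×14.007 + 3×15.999 = 183.17 g/mol.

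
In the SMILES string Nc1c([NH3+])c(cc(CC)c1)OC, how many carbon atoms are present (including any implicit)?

9

The symbol for carbon appears 9 times in the SMILES. Lowercase c denotes aromatic carbon and counts toward C.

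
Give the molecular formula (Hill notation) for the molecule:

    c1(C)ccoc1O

Heavy atoms from the SMILES: 5 C, 2 O.
Implicit hydrogens by atom environment:
  2 × C (aromatic): 1 H each → 2
  2 × C (aromatic): no H
  1 × C: 3 H
  1 × O: 1 H
  1 × O (aromatic): no H
  Total hydrogens = 6.
Molecular formula: C5H6O2

C5H6O2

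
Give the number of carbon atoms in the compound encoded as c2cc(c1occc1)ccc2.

The symbol for carbon appears 10 times in the SMILES. Lowercase c denotes aromatic carbon and counts toward C.

10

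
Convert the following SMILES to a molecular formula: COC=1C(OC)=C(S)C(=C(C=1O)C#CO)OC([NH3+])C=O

Heavy atoms from the SMILES: 12 C, 1 N, 6 O, 1 S.
Implicit hydrogens by atom environment:
  6 × C (aromatic): no H
  4 × O: no H
  2 × C: 3 H each → 6
  2 × C: 1 H each → 2
  2 × C: no H
  2 × O: 1 H each → 2
  1 × N (charge +1): 3 H
  1 × S: 1 H
  Total hydrogens = 14.
Net charge +1.
Molecular formula: C12H14NO6S+

C12H14NO6S+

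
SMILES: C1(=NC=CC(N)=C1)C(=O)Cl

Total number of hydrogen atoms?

5

Hydrogens are implicit in SMILES; fill each atom to its normal valence:
  3 × C (aromatic): 1 H each → 3
  2 × C (aromatic): no H
  1 × C: no H
  1 × Cl: no H
  1 × N: 2 H
  1 × N (aromatic): no H
  1 × O: no H
  Total hydrogens = 5.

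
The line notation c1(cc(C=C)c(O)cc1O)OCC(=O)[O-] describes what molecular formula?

C10H9O5-

Heavy atoms from the SMILES: 10 C, 5 O.
Implicit hydrogens by atom environment:
  4 × C (aromatic): no H
  2 × C: 2 H each → 4
  2 × C (aromatic): 1 H each → 2
  2 × O: 1 H each → 2
  2 × O: no H
  1 × C: 1 H
  1 × C: no H
  1 × O (charge -1): no H
  Total hydrogens = 9.
Net charge -1.
Molecular formula: C10H9O5-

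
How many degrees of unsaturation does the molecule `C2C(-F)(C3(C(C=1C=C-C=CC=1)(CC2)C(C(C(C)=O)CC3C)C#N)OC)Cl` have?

9

Molecular formula from the SMILES: C21H25ClFNO2.
DoU = (2C + 2 + N − H − X)/2 = (2·21 + 2 + 1 − 25 − 2)/2 = 18/2 = 9.
(Structurally: 3 ring(s) + 6 π bond(s) = 9.)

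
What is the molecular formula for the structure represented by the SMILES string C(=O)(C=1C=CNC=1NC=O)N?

C6H7N3O2

Heavy atoms from the SMILES: 6 C, 3 N, 2 O.
Implicit hydrogens by atom environment:
  2 × C (aromatic): 1 H each → 2
  2 × C (aromatic): no H
  2 × O: no H
  1 × C: 1 H
  1 × C: no H
  1 × N: 2 H
  1 × N (aromatic): 1 H
  1 × N: 1 H
  Total hydrogens = 7.
Molecular formula: C6H7N3O2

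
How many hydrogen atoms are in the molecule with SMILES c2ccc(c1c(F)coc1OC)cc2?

9

Hydrogens are implicit in SMILES; fill each atom to its normal valence:
  6 × C (aromatic): 1 H each → 6
  4 × C (aromatic): no H
  1 × C: 3 H
  1 × F: no H
  1 × O (aromatic): no H
  1 × O: no H
  Total hydrogens = 9.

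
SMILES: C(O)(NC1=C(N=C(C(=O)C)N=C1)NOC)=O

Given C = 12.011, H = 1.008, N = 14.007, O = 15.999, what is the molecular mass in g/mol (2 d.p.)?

226.19

Molecular formula: C8H10N4O4.
M = 8×12.011 + 10×1.008 + 4×14.007 + 4×15.999 = 226.19 g/mol.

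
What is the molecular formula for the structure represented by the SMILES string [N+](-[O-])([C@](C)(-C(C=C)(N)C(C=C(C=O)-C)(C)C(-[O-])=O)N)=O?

Heavy atoms from the SMILES: 12 C, 3 N, 5 O.
Implicit hydrogens by atom environment:
  5 × C: no H
  3 × C: 3 H each → 9
  3 × C: 1 H each → 3
  3 × O: no H
  2 × N: 2 H each → 4
  2 × O (charge -1): no H
  1 × C: 2 H
  1 × N (charge +1): no H
  Total hydrogens = 18.
Net charge -1.
Molecular formula: C12H18N3O5-

C12H18N3O5-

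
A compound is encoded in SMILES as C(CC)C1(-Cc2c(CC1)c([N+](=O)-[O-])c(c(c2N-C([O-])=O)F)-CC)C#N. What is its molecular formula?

C17H19FN3O4-

Heavy atoms from the SMILES: 17 C, 1 F, 3 N, 4 O.
Implicit hydrogens by atom environment:
  6 × C: 2 H each → 12
  6 × C (aromatic): no H
  3 × C: no H
  2 × C: 3 H each → 6
  2 × O: no H
  2 × O (charge -1): no H
  1 × F: no H
  1 × N: 1 H
  1 × N (charge +1): no H
  1 × N: no H
  Total hydrogens = 19.
Net charge -1.
Molecular formula: C17H19FN3O4-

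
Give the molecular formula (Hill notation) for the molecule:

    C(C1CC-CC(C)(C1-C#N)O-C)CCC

C13H23NO

Heavy atoms from the SMILES: 13 C, 1 N, 1 O.
Implicit hydrogens by atom environment:
  6 × C: 2 H each → 12
  3 × C: 3 H each → 9
  2 × C: 1 H each → 2
  2 × C: no H
  1 × N: no H
  1 × O: no H
  Total hydrogens = 23.
Molecular formula: C13H23NO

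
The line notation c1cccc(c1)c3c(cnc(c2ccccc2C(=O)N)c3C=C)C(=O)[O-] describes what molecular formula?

C21H15N2O3-

Heavy atoms from the SMILES: 21 C, 2 N, 3 O.
Implicit hydrogens by atom environment:
  10 × C (aromatic): 1 H each → 10
  7 × C (aromatic): no H
  2 × C: no H
  2 × O: no H
  1 × C: 2 H
  1 × C: 1 H
  1 × N: 2 H
  1 × N (aromatic): no H
  1 × O (charge -1): no H
  Total hydrogens = 15.
Net charge -1.
Molecular formula: C21H15N2O3-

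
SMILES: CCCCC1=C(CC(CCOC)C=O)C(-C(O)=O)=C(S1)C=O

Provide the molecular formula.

Heavy atoms from the SMILES: 16 C, 5 O, 1 S.
Implicit hydrogens by atom environment:
  6 × C: 2 H each → 12
  4 × C (aromatic): no H
  4 × O: no H
  3 × C: 1 H each → 3
  2 × C: 3 H each → 6
  1 × C: no H
  1 × O: 1 H
  1 × S (aromatic): no H
  Total hydrogens = 22.
Molecular formula: C16H22O5S

C16H22O5S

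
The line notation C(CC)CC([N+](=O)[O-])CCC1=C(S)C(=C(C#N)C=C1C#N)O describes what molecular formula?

Heavy atoms from the SMILES: 15 C, 3 N, 3 O, 1 S.
Implicit hydrogens by atom environment:
  5 × C: 2 H each → 10
  5 × C (aromatic): no H
  2 × C: no H
  2 × N: no H
  1 × C: 3 H
  1 × C (aromatic): 1 H
  1 × C: 1 H
  1 × N (charge +1): no H
  1 × O: 1 H
  1 × O: no H
  1 × O (charge -1): no H
  1 × S: 1 H
  Total hydrogens = 17.
Molecular formula: C15H17N3O3S

C15H17N3O3S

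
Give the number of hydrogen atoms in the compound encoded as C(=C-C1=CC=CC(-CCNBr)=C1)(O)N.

13

Hydrogens are implicit in SMILES; fill each atom to its normal valence:
  4 × C (aromatic): 1 H each → 4
  2 × C: 2 H each → 4
  2 × C (aromatic): no H
  1 × Br: no H
  1 × C: 1 H
  1 × C: no H
  1 × N: 2 H
  1 × N: 1 H
  1 × O: 1 H
  Total hydrogens = 13.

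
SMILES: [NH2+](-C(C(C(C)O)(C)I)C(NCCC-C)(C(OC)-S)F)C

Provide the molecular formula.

C13H29FIN2O2S+

Heavy atoms from the SMILES: 13 C, 1 F, 1 I, 2 N, 2 O, 1 S.
Implicit hydrogens by atom environment:
  5 × C: 3 H each → 15
  3 × C: 2 H each → 6
  3 × C: 1 H each → 3
  2 × C: no H
  1 × F: no H
  1 × I: no H
  1 × N (charge +1): 2 H
  1 × N: 1 H
  1 × O: 1 H
  1 × O: no H
  1 × S: 1 H
  Total hydrogens = 29.
Net charge +1.
Molecular formula: C13H29FIN2O2S+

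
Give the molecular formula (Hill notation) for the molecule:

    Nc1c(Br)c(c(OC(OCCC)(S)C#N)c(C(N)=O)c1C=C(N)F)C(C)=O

Heavy atoms from the SMILES: 1 Br, 16 C, 1 F, 4 N, 4 O, 1 S.
Implicit hydrogens by atom environment:
  6 × C (aromatic): no H
  5 × C: no H
  4 × O: no H
  3 × N: 2 H each → 6
  2 × C: 3 H each → 6
  2 × C: 2 H each → 4
  1 × Br: no H
  1 × C: 1 H
  1 × F: no H
  1 × N: no H
  1 × S: 1 H
  Total hydrogens = 18.
Molecular formula: C16H18BrFN4O4S

C16H18BrFN4O4S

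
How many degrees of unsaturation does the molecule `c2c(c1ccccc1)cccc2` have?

8

Molecular formula from the SMILES: C12H10.
DoU = (2C + 2 + N − H − X)/2 = (2·12 + 2 + 0 − 10 − 0)/2 = 16/2 = 8.
(Structurally: 2 ring(s) + 6 π bond(s) = 8.)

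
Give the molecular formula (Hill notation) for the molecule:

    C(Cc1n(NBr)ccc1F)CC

Heavy atoms from the SMILES: 1 Br, 8 C, 1 F, 2 N.
Implicit hydrogens by atom environment:
  3 × C: 2 H each → 6
  2 × C (aromatic): 1 H each → 2
  2 × C (aromatic): no H
  1 × Br: no H
  1 × C: 3 H
  1 × F: no H
  1 × N: 1 H
  1 × N (aromatic): no H
  Total hydrogens = 12.
Molecular formula: C8H12BrFN2

C8H12BrFN2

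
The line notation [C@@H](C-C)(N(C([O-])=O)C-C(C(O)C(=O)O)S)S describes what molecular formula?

Heavy atoms from the SMILES: 8 C, 1 N, 5 O, 2 S.
Implicit hydrogens by atom environment:
  3 × C: 1 H each → 3
  2 × C: 2 H each → 4
  2 × C: no H
  2 × O: 1 H each → 2
  2 × O: no H
  2 × S: 1 H each → 2
  1 × C: 3 H
  1 × N: no H
  1 × O (charge -1): no H
  Total hydrogens = 14.
Net charge -1.
Molecular formula: C8H14NO5S2-

C8H14NO5S2-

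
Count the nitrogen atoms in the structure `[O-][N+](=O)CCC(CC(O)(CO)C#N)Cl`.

The symbol for nitrogen appears 2 times in the SMILES.

2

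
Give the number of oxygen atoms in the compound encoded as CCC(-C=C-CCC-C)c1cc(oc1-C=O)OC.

The symbol for oxygen appears 3 times in the SMILES.

3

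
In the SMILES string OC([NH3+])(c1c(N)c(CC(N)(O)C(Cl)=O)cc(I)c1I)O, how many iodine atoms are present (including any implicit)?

The symbol for iodine appears 2 times in the SMILES.

2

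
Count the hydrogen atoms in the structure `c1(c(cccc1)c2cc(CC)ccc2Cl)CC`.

17

Hydrogens are implicit in SMILES; fill each atom to its normal valence:
  7 × C (aromatic): 1 H each → 7
  5 × C (aromatic): no H
  2 × C: 3 H each → 6
  2 × C: 2 H each → 4
  1 × Cl: no H
  Total hydrogens = 17.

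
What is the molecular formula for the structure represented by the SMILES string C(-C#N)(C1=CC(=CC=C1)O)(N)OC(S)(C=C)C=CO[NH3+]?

C13H16N3O3S+

Heavy atoms from the SMILES: 13 C, 3 N, 3 O, 1 S.
Implicit hydrogens by atom environment:
  4 × C (aromatic): 1 H each → 4
  3 × C: 1 H each → 3
  3 × C: no H
  2 × C (aromatic): no H
  2 × O: no H
  1 × C: 2 H
  1 × N (charge +1): 3 H
  1 × N: 2 H
  1 × N: no H
  1 × O: 1 H
  1 × S: 1 H
  Total hydrogens = 16.
Net charge +1.
Molecular formula: C13H16N3O3S+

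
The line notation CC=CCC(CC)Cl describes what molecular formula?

Heavy atoms from the SMILES: 7 C, 1 Cl.
Implicit hydrogens by atom environment:
  3 × C: 1 H each → 3
  2 × C: 3 H each → 6
  2 × C: 2 H each → 4
  1 × Cl: no H
  Total hydrogens = 13.
Molecular formula: C7H13Cl

C7H13Cl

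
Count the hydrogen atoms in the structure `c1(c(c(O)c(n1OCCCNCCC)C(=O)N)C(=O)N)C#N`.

19

Hydrogens are implicit in SMILES; fill each atom to its normal valence:
  5 × C: 2 H each → 10
  4 × C (aromatic): no H
  3 × C: no H
  3 × O: no H
  2 × N: 2 H each → 4
  1 × C: 3 H
  1 × N: 1 H
  1 × N (aromatic): no H
  1 × N: no H
  1 × O: 1 H
  Total hydrogens = 19.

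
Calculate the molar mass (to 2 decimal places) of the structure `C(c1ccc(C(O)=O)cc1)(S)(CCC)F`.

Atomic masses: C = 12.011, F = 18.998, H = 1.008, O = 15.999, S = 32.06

Molecular formula: C11H13FO2S.
M = 11×12.011 + 1×18.998 + 13×1.008 + 2×15.999 + 1×32.06 = 228.28 g/mol.

228.28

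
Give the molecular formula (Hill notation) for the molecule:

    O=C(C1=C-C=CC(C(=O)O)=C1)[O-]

C8H5O4-

Heavy atoms from the SMILES: 8 C, 4 O.
Implicit hydrogens by atom environment:
  4 × C (aromatic): 1 H each → 4
  2 × C (aromatic): no H
  2 × C: no H
  2 × O: no H
  1 × O: 1 H
  1 × O (charge -1): no H
  Total hydrogens = 5.
Net charge -1.
Molecular formula: C8H5O4-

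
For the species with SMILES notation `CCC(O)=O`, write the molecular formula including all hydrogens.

Heavy atoms from the SMILES: 3 C, 2 O.
Implicit hydrogens by atom environment:
  1 × C: 3 H
  1 × C: 2 H
  1 × C: no H
  1 × O: 1 H
  1 × O: no H
  Total hydrogens = 6.
Molecular formula: C3H6O2

C3H6O2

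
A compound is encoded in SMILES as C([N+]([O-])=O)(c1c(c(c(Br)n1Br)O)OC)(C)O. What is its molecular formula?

Heavy atoms from the SMILES: 2 Br, 7 C, 2 N, 5 O.
Implicit hydrogens by atom environment:
  4 × C (aromatic): no H
  2 × Br: no H
  2 × C: 3 H each → 6
  2 × O: 1 H each → 2
  2 × O: no H
  1 × C: no H
  1 × N (aromatic): no H
  1 × N (charge +1): no H
  1 × O (charge -1): no H
  Total hydrogens = 8.
Molecular formula: C7H8Br2N2O5

C7H8Br2N2O5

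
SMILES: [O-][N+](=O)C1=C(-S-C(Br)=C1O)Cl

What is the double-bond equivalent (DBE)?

Molecular formula from the SMILES: C4HBrClNO3S.
DoU = (2C + 2 + N − H − X)/2 = (2·4 + 2 + 1 − 1 − 2)/2 = 8/2 = 4.
(Structurally: 1 ring(s) + 3 π bond(s) = 4.)

4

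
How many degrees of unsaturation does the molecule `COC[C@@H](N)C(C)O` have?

0

Molecular formula from the SMILES: C5H13NO2.
DoU = (2C + 2 + N − H − X)/2 = (2·5 + 2 + 1 − 13 − 0)/2 = 0/2 = 0.
(Structurally: 0 ring(s) + 0 π bond(s) = 0.)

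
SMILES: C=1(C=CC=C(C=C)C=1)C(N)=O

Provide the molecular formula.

C9H9NO

Heavy atoms from the SMILES: 9 C, 1 N, 1 O.
Implicit hydrogens by atom environment:
  4 × C (aromatic): 1 H each → 4
  2 × C (aromatic): no H
  1 × C: 2 H
  1 × C: 1 H
  1 × C: no H
  1 × N: 2 H
  1 × O: no H
  Total hydrogens = 9.
Molecular formula: C9H9NO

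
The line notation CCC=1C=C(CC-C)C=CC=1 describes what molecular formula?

C11H16

Heavy atoms from the SMILES: 11 C.
Implicit hydrogens by atom environment:
  4 × C (aromatic): 1 H each → 4
  3 × C: 2 H each → 6
  2 × C: 3 H each → 6
  2 × C (aromatic): no H
  Total hydrogens = 16.
Molecular formula: C11H16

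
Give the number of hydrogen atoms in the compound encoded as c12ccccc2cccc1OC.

10

Hydrogens are implicit in SMILES; fill each atom to its normal valence:
  7 × C (aromatic): 1 H each → 7
  3 × C (aromatic): no H
  1 × C: 3 H
  1 × O: no H
  Total hydrogens = 10.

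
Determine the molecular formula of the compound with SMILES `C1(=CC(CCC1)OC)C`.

Heavy atoms from the SMILES: 8 C, 1 O.
Implicit hydrogens by atom environment:
  3 × C: 2 H each → 6
  2 × C: 3 H each → 6
  2 × C: 1 H each → 2
  1 × C: no H
  1 × O: no H
  Total hydrogens = 14.
Molecular formula: C8H14O

C8H14O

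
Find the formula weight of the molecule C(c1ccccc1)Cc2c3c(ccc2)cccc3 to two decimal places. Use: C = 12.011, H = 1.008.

Molecular formula: C18H16.
M = 18×12.011 + 16×1.008 = 232.33 g/mol.

232.33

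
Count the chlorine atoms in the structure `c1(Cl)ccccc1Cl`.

2

The symbol for chlorine appears 2 times in the SMILES.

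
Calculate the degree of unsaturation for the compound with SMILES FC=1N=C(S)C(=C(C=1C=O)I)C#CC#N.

Molecular formula from the SMILES: C9H2FIN2OS.
DoU = (2C + 2 + N − H − X)/2 = (2·9 + 2 + 2 − 2 − 2)/2 = 18/2 = 9.
(Structurally: 1 ring(s) + 8 π bond(s) = 9.)

9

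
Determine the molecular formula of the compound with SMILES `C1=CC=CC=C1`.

C6H6

Heavy atoms from the SMILES: 6 C.
Implicit hydrogens by atom environment:
  6 × C (aromatic): 1 H each → 6
  Total hydrogens = 6.
Molecular formula: C6H6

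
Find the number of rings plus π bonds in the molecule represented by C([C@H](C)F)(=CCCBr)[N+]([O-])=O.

Molecular formula from the SMILES: C6H9BrFNO2.
DoU = (2C + 2 + N − H − X)/2 = (2·6 + 2 + 1 − 9 − 2)/2 = 4/2 = 2.
(Structurally: 0 ring(s) + 2 π bond(s) = 2.)

2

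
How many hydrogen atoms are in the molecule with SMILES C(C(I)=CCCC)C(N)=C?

14

Hydrogens are implicit in SMILES; fill each atom to its normal valence:
  4 × C: 2 H each → 8
  2 × C: no H
  1 × C: 3 H
  1 × C: 1 H
  1 × I: no H
  1 × N: 2 H
  Total hydrogens = 14.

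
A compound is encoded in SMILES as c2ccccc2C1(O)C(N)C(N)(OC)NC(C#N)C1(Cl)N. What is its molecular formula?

Heavy atoms from the SMILES: 13 C, 1 Cl, 5 N, 2 O.
Implicit hydrogens by atom environment:
  5 × C (aromatic): 1 H each → 5
  4 × C: no H
  3 × N: 2 H each → 6
  2 × C: 1 H each → 2
  1 × C: 3 H
  1 × C (aromatic): no H
  1 × Cl: no H
  1 × N: 1 H
  1 × N: no H
  1 × O: 1 H
  1 × O: no H
  Total hydrogens = 18.
Molecular formula: C13H18ClN5O2

C13H18ClN5O2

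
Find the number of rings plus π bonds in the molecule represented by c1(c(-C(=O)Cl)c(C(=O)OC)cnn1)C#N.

8

Molecular formula from the SMILES: C8H4ClN3O3.
DoU = (2C + 2 + N − H − X)/2 = (2·8 + 2 + 3 − 4 − 1)/2 = 16/2 = 8.
(Structurally: 1 ring(s) + 7 π bond(s) = 8.)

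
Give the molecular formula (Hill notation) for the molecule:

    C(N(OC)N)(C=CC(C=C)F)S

Heavy atoms from the SMILES: 7 C, 1 F, 2 N, 1 O, 1 S.
Implicit hydrogens by atom environment:
  5 × C: 1 H each → 5
  1 × C: 3 H
  1 × C: 2 H
  1 × F: no H
  1 × N: 2 H
  1 × N: no H
  1 × O: no H
  1 × S: 1 H
  Total hydrogens = 13.
Molecular formula: C7H13FN2OS

C7H13FN2OS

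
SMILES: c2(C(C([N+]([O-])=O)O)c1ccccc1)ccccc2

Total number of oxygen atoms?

3

The symbol for oxygen appears 3 times in the SMILES.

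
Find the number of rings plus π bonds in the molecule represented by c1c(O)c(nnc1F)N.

Molecular formula from the SMILES: C4H4FN3O.
DoU = (2C + 2 + N − H − X)/2 = (2·4 + 2 + 3 − 4 − 1)/2 = 8/2 = 4.
(Structurally: 1 ring(s) + 3 π bond(s) = 4.)

4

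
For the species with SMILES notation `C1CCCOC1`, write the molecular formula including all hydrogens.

Heavy atoms from the SMILES: 5 C, 1 O.
Implicit hydrogens by atom environment:
  5 × C: 2 H each → 10
  1 × O: no H
  Total hydrogens = 10.
Molecular formula: C5H10O

C5H10O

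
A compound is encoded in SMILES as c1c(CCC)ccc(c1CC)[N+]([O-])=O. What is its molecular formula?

C11H15NO2

Heavy atoms from the SMILES: 11 C, 1 N, 2 O.
Implicit hydrogens by atom environment:
  3 × C: 2 H each → 6
  3 × C (aromatic): 1 H each → 3
  3 × C (aromatic): no H
  2 × C: 3 H each → 6
  1 × N (charge +1): no H
  1 × O: no H
  1 × O (charge -1): no H
  Total hydrogens = 15.
Molecular formula: C11H15NO2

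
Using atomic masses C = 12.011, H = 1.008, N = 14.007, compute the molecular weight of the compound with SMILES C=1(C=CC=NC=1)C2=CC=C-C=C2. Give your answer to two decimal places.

Molecular formula: C11H9N.
M = 11×12.011 + 9×1.008 + 1×14.007 = 155.20 g/mol.

155.20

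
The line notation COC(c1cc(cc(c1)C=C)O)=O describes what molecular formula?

C10H10O3

Heavy atoms from the SMILES: 10 C, 3 O.
Implicit hydrogens by atom environment:
  3 × C (aromatic): 1 H each → 3
  3 × C (aromatic): no H
  2 × O: no H
  1 × C: 3 H
  1 × C: 2 H
  1 × C: 1 H
  1 × C: no H
  1 × O: 1 H
  Total hydrogens = 10.
Molecular formula: C10H10O3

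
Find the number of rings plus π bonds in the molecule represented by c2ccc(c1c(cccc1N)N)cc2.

8

Molecular formula from the SMILES: C12H12N2.
DoU = (2C + 2 + N − H − X)/2 = (2·12 + 2 + 2 − 12 − 0)/2 = 16/2 = 8.
(Structurally: 2 ring(s) + 6 π bond(s) = 8.)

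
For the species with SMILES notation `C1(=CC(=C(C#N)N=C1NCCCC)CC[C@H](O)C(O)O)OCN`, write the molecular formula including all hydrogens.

Heavy atoms from the SMILES: 15 C, 4 N, 4 O.
Implicit hydrogens by atom environment:
  6 × C: 2 H each → 12
  4 × C (aromatic): no H
  3 × O: 1 H each → 3
  2 × C: 1 H each → 2
  1 × C: 3 H
  1 × C (aromatic): 1 H
  1 × C: no H
  1 × N: 2 H
  1 × N: 1 H
  1 × N (aromatic): no H
  1 × N: no H
  1 × O: no H
  Total hydrogens = 24.
Molecular formula: C15H24N4O4

C15H24N4O4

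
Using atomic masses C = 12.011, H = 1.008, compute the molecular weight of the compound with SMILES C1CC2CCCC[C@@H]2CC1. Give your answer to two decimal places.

138.25

Molecular formula: C10H18.
M = 10×12.011 + 18×1.008 = 138.25 g/mol.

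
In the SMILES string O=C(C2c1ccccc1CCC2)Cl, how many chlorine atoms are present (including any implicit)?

1

The symbol for chlorine appears 1 time in the SMILES.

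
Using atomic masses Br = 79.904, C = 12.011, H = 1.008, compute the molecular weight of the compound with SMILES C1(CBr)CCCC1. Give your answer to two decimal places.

163.06

Molecular formula: C6H11Br.
M = 1×79.904 + 6×12.011 + 11×1.008 = 163.06 g/mol.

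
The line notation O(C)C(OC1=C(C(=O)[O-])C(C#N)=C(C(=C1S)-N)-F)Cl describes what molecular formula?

C10H7ClFN2O4S-

Heavy atoms from the SMILES: 10 C, 1 Cl, 1 F, 2 N, 4 O, 1 S.
Implicit hydrogens by atom environment:
  6 × C (aromatic): no H
  3 × O: no H
  2 × C: no H
  1 × C: 3 H
  1 × C: 1 H
  1 × Cl: no H
  1 × F: no H
  1 × N: 2 H
  1 × N: no H
  1 × O (charge -1): no H
  1 × S: 1 H
  Total hydrogens = 7.
Net charge -1.
Molecular formula: C10H7ClFN2O4S-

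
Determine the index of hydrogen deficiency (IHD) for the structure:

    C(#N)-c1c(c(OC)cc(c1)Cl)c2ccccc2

10

Molecular formula from the SMILES: C14H10ClNO.
DoU = (2C + 2 + N − H − X)/2 = (2·14 + 2 + 1 − 10 − 1)/2 = 20/2 = 10.
(Structurally: 2 ring(s) + 8 π bond(s) = 10.)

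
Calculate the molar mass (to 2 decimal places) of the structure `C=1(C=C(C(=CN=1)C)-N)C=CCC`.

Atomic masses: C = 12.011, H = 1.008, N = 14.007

Molecular formula: C10H14N2.
M = 10×12.011 + 14×1.008 + 2×14.007 = 162.24 g/mol.

162.24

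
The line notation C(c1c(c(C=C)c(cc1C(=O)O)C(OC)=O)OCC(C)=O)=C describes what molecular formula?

Heavy atoms from the SMILES: 16 C, 6 O.
Implicit hydrogens by atom environment:
  5 × C (aromatic): no H
  5 × O: no H
  3 × C: 2 H each → 6
  3 × C: no H
  2 × C: 3 H each → 6
  2 × C: 1 H each → 2
  1 × C (aromatic): 1 H
  1 × O: 1 H
  Total hydrogens = 16.
Molecular formula: C16H16O6

C16H16O6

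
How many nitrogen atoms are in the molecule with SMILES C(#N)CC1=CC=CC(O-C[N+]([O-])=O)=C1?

2

The symbol for nitrogen appears 2 times in the SMILES.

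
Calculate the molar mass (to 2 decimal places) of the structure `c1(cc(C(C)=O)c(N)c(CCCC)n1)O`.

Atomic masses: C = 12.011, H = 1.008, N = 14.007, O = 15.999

Molecular formula: C11H16N2O2.
M = 11×12.011 + 16×1.008 + 2×14.007 + 2×15.999 = 208.26 g/mol.

208.26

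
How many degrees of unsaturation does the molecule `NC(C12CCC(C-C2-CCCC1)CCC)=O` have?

Molecular formula from the SMILES: C14H25NO.
DoU = (2C + 2 + N − H − X)/2 = (2·14 + 2 + 1 − 25 − 0)/2 = 6/2 = 3.
(Structurally: 2 ring(s) + 1 π bond(s) = 3.)

3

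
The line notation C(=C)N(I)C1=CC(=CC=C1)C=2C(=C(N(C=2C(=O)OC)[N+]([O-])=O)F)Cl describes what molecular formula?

Heavy atoms from the SMILES: 14 C, 1 Cl, 1 F, 1 I, 3 N, 4 O.
Implicit hydrogens by atom environment:
  6 × C (aromatic): no H
  4 × C (aromatic): 1 H each → 4
  3 × O: no H
  1 × C: 3 H
  1 × C: 2 H
  1 × C: 1 H
  1 × C: no H
  1 × Cl: no H
  1 × F: no H
  1 × I: no H
  1 × N (aromatic): no H
  1 × N (charge +1): no H
  1 × N: no H
  1 × O (charge -1): no H
  Total hydrogens = 10.
Molecular formula: C14H10ClFIN3O4

C14H10ClFIN3O4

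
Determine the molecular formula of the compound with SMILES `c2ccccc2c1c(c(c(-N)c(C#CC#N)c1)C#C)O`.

C17H10N2O

Heavy atoms from the SMILES: 17 C, 2 N, 1 O.
Implicit hydrogens by atom environment:
  6 × C (aromatic): 1 H each → 6
  6 × C (aromatic): no H
  4 × C: no H
  1 × C: 1 H
  1 × N: 2 H
  1 × N: no H
  1 × O: 1 H
  Total hydrogens = 10.
Molecular formula: C17H10N2O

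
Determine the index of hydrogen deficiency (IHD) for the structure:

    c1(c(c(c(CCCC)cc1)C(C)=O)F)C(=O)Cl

6

Molecular formula from the SMILES: C13H14ClFO2.
DoU = (2C + 2 + N − H − X)/2 = (2·13 + 2 + 0 − 14 − 2)/2 = 12/2 = 6.
(Structurally: 1 ring(s) + 5 π bond(s) = 6.)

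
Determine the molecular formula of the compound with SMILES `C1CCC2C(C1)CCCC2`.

Heavy atoms from the SMILES: 10 C.
Implicit hydrogens by atom environment:
  8 × C: 2 H each → 16
  2 × C: 1 H each → 2
  Total hydrogens = 18.
Molecular formula: C10H18

C10H18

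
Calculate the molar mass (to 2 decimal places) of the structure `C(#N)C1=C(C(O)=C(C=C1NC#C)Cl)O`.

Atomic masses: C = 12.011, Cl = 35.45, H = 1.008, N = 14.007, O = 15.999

Molecular formula: C9H5ClN2O2.
M = 9×12.011 + 1×35.45 + 5×1.008 + 2×14.007 + 2×15.999 = 208.60 g/mol.

208.60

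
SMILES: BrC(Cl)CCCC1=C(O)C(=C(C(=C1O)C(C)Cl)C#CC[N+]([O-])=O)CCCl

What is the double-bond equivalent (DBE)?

7

Molecular formula from the SMILES: C17H19BrCl3NO4.
DoU = (2C + 2 + N − H − X)/2 = (2·17 + 2 + 1 − 19 − 4)/2 = 14/2 = 7.
(Structurally: 1 ring(s) + 6 π bond(s) = 7.)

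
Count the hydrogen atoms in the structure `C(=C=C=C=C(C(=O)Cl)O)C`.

Hydrogens are implicit in SMILES; fill each atom to its normal valence:
  5 × C: no H
  1 × C: 3 H
  1 × C: 1 H
  1 × Cl: no H
  1 × O: 1 H
  1 × O: no H
  Total hydrogens = 5.

5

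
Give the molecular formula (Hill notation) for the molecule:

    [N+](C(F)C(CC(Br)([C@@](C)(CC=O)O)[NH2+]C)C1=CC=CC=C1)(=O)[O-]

C15H21BrFN2O4+

Heavy atoms from the SMILES: 1 Br, 15 C, 1 F, 2 N, 4 O.
Implicit hydrogens by atom environment:
  5 × C (aromatic): 1 H each → 5
  3 × C: 1 H each → 3
  2 × C: 3 H each → 6
  2 × C: 2 H each → 4
  2 × C: no H
  2 × O: no H
  1 × Br: no H
  1 × C (aromatic): no H
  1 × F: no H
  1 × N (charge +1): 2 H
  1 × N (charge +1): no H
  1 × O: 1 H
  1 × O (charge -1): no H
  Total hydrogens = 21.
Net charge +1.
Molecular formula: C15H21BrFN2O4+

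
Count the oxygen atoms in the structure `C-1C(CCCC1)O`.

1

The symbol for oxygen appears 1 time in the SMILES.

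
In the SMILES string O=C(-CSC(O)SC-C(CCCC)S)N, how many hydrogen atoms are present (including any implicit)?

Hydrogens are implicit in SMILES; fill each atom to its normal valence:
  5 × C: 2 H each → 10
  2 × C: 1 H each → 2
  2 × S: no H
  1 × C: 3 H
  1 × C: no H
  1 × N: 2 H
  1 × O: 1 H
  1 × O: no H
  1 × S: 1 H
  Total hydrogens = 19.

19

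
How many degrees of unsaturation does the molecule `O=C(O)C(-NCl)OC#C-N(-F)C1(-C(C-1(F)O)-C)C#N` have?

6

Molecular formula from the SMILES: C9H8ClF2N3O4.
DoU = (2C + 2 + N − H − X)/2 = (2·9 + 2 + 3 − 8 − 3)/2 = 12/2 = 6.
(Structurally: 1 ring(s) + 5 π bond(s) = 6.)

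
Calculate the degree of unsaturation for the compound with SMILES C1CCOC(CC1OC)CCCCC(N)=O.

2

Molecular formula from the SMILES: C12H23NO3.
DoU = (2C + 2 + N − H − X)/2 = (2·12 + 2 + 1 − 23 − 0)/2 = 4/2 = 2.
(Structurally: 1 ring(s) + 1 π bond(s) = 2.)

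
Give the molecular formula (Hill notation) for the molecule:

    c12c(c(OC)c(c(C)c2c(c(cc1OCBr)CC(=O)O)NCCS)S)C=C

C19H22BrNO4S2

Heavy atoms from the SMILES: 1 Br, 19 C, 1 N, 4 O, 2 S.
Implicit hydrogens by atom environment:
  9 × C (aromatic): no H
  5 × C: 2 H each → 10
  3 × O: no H
  2 × C: 3 H each → 6
  2 × S: 1 H each → 2
  1 × Br: no H
  1 × C (aromatic): 1 H
  1 × C: 1 H
  1 × C: no H
  1 × N: 1 H
  1 × O: 1 H
  Total hydrogens = 22.
Molecular formula: C19H22BrNO4S2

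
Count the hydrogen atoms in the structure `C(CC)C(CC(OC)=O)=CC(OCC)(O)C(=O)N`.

Hydrogens are implicit in SMILES; fill each atom to its normal valence:
  4 × C: 2 H each → 8
  4 × C: no H
  4 × O: no H
  3 × C: 3 H each → 9
  1 × C: 1 H
  1 × N: 2 H
  1 × O: 1 H
  Total hydrogens = 21.

21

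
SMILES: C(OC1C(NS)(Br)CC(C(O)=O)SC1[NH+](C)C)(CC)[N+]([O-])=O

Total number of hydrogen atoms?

Hydrogens are implicit in SMILES; fill each atom to its normal valence:
  4 × C: 1 H each → 4
  3 × C: 3 H each → 9
  3 × O: no H
  2 × C: 2 H each → 4
  2 × C: no H
  1 × Br: no H
  1 × N (charge +1): 1 H
  1 × N: 1 H
  1 × N (charge +1): no H
  1 × O: 1 H
  1 × O (charge -1): no H
  1 × S: 1 H
  1 × S: no H
  Total hydrogens = 21.

21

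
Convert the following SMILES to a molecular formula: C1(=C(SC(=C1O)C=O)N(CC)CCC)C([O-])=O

C11H14NO4S-

Heavy atoms from the SMILES: 11 C, 1 N, 4 O, 1 S.
Implicit hydrogens by atom environment:
  4 × C (aromatic): no H
  3 × C: 2 H each → 6
  2 × C: 3 H each → 6
  2 × O: no H
  1 × C: 1 H
  1 × C: no H
  1 × N: no H
  1 × O: 1 H
  1 × O (charge -1): no H
  1 × S (aromatic): no H
  Total hydrogens = 14.
Net charge -1.
Molecular formula: C11H14NO4S-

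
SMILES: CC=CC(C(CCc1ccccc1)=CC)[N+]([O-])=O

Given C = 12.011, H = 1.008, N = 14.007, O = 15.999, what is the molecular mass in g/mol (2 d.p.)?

Molecular formula: C15H19NO2.
M = 15×12.011 + 19×1.008 + 1×14.007 + 2×15.999 = 245.32 g/mol.

245.32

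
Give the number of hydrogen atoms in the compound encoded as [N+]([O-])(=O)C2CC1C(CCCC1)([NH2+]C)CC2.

Hydrogens are implicit in SMILES; fill each atom to its normal valence:
  7 × C: 2 H each → 14
  2 × C: 1 H each → 2
  1 × C: 3 H
  1 × C: no H
  1 × N (charge +1): 2 H
  1 × N (charge +1): no H
  1 × O: no H
  1 × O (charge -1): no H
  Total hydrogens = 21.

21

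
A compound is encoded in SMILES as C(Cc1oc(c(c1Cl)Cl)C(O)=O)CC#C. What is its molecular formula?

C10H8Cl2O3

Heavy atoms from the SMILES: 10 C, 2 Cl, 3 O.
Implicit hydrogens by atom environment:
  4 × C (aromatic): no H
  3 × C: 2 H each → 6
  2 × C: no H
  2 × Cl: no H
  1 × C: 1 H
  1 × O: 1 H
  1 × O (aromatic): no H
  1 × O: no H
  Total hydrogens = 8.
Molecular formula: C10H8Cl2O3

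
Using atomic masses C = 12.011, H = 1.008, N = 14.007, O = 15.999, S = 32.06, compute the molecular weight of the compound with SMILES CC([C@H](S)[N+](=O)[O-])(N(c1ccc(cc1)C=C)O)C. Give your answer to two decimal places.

268.33

Molecular formula: C12H16N2O3S.
M = 12×12.011 + 16×1.008 + 2×14.007 + 3×15.999 + 1×32.06 = 268.33 g/mol.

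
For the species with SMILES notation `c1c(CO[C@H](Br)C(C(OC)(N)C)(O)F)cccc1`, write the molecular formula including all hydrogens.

Heavy atoms from the SMILES: 1 Br, 12 C, 1 F, 1 N, 3 O.
Implicit hydrogens by atom environment:
  5 × C (aromatic): 1 H each → 5
  2 × C: 3 H each → 6
  2 × C: no H
  2 × O: no H
  1 × Br: no H
  1 × C: 2 H
  1 × C: 1 H
  1 × C (aromatic): no H
  1 × F: no H
  1 × N: 2 H
  1 × O: 1 H
  Total hydrogens = 17.
Molecular formula: C12H17BrFNO3

C12H17BrFNO3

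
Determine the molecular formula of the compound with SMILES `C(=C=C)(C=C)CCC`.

C8H12

Heavy atoms from the SMILES: 8 C.
Implicit hydrogens by atom environment:
  4 × C: 2 H each → 8
  2 × C: no H
  1 × C: 3 H
  1 × C: 1 H
  Total hydrogens = 12.
Molecular formula: C8H12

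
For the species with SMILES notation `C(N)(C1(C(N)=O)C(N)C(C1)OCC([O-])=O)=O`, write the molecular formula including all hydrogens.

C8H12N3O5-

Heavy atoms from the SMILES: 8 C, 3 N, 5 O.
Implicit hydrogens by atom environment:
  4 × C: no H
  4 × O: no H
  3 × N: 2 H each → 6
  2 × C: 2 H each → 4
  2 × C: 1 H each → 2
  1 × O (charge -1): no H
  Total hydrogens = 12.
Net charge -1.
Molecular formula: C8H12N3O5-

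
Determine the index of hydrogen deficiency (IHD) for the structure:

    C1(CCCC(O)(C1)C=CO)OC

Molecular formula from the SMILES: C9H16O3.
DoU = (2C + 2 + N − H − X)/2 = (2·9 + 2 + 0 − 16 − 0)/2 = 4/2 = 2.
(Structurally: 1 ring(s) + 1 π bond(s) = 2.)

2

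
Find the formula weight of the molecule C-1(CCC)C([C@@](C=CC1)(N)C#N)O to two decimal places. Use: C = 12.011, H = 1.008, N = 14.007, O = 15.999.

Molecular formula: C10H16N2O.
M = 10×12.011 + 16×1.008 + 2×14.007 + 1×15.999 = 180.25 g/mol.

180.25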